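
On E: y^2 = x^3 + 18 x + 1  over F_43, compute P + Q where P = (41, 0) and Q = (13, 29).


P != Q, so use the chord formula.
s = (y2 - y1) / (x2 - x1) = (29) / (15) mod 43 = 22
x3 = s^2 - x1 - x2 mod 43 = 22^2 - 41 - 13 = 0
y3 = s (x1 - x3) - y1 mod 43 = 22 * (41 - 0) - 0 = 42

P + Q = (0, 42)


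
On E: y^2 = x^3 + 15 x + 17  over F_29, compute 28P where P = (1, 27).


k = 28 = 11100_2 (binary, LSB first: 00111)
Double-and-add from P = (1, 27):
  bit 0 = 0: acc unchanged = O
  bit 1 = 0: acc unchanged = O
  bit 2 = 1: acc = O + (23, 1) = (23, 1)
  bit 3 = 1: acc = (23, 1) + (17, 20) = (24, 7)
  bit 4 = 1: acc = (24, 7) + (18, 0) = (23, 28)

28P = (23, 28)


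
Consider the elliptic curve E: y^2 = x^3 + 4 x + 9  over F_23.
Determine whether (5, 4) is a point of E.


Check whether y^2 = x^3 + 4 x + 9 (mod 23) for (x, y) = (5, 4).
LHS: y^2 = 4^2 mod 23 = 16
RHS: x^3 + 4 x + 9 = 5^3 + 4*5 + 9 mod 23 = 16
LHS = RHS

Yes, on the curve


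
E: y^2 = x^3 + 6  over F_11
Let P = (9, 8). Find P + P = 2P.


Doubling: s = (3 x1^2 + a) / (2 y1)
s = (3*9^2 + 0) / (2*8) mod 11 = 9
x3 = s^2 - 2 x1 mod 11 = 9^2 - 2*9 = 8
y3 = s (x1 - x3) - y1 mod 11 = 9 * (9 - 8) - 8 = 1

2P = (8, 1)


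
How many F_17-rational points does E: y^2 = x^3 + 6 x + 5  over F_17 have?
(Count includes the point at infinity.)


For each x in F_17, count y with y^2 = x^3 + 6 x + 5 mod 17:
  x = 2: RHS = 8, y in [5, 12]  -> 2 point(s)
  x = 3: RHS = 16, y in [4, 13]  -> 2 point(s)
  x = 4: RHS = 8, y in [5, 12]  -> 2 point(s)
  x = 6: RHS = 2, y in [6, 11]  -> 2 point(s)
  x = 7: RHS = 16, y in [4, 13]  -> 2 point(s)
  x = 8: RHS = 4, y in [2, 15]  -> 2 point(s)
  x = 11: RHS = 8, y in [5, 12]  -> 2 point(s)
  x = 13: RHS = 2, y in [6, 11]  -> 2 point(s)
  x = 15: RHS = 2, y in [6, 11]  -> 2 point(s)
  x = 16: RHS = 15, y in [7, 10]  -> 2 point(s)
Affine points: 20. Add the point at infinity: total = 21.

#E(F_17) = 21


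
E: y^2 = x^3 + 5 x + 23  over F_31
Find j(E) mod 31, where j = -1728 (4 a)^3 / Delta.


Delta = -16(4 a^3 + 27 b^2) mod 31 = 2
-1728 * (4 a)^3 = -1728 * (4*5)^3 mod 31 = 16
j = 16 * 2^(-1) mod 31 = 8

j = 8 (mod 31)


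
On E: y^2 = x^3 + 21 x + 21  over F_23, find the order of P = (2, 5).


Compute successive multiples of P until we hit O:
  1P = (2, 5)
  2P = (20, 0)
  3P = (2, 18)
  4P = O

ord(P) = 4


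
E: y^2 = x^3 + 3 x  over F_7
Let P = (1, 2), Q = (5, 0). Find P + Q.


P != Q, so use the chord formula.
s = (y2 - y1) / (x2 - x1) = (5) / (4) mod 7 = 3
x3 = s^2 - x1 - x2 mod 7 = 3^2 - 1 - 5 = 3
y3 = s (x1 - x3) - y1 mod 7 = 3 * (1 - 3) - 2 = 6

P + Q = (3, 6)


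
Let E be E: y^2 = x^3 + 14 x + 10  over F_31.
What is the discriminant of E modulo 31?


4 a^3 + 27 b^2 = 4*14^3 + 27*10^2 = 10976 + 2700 = 13676
Delta = -16 * (13676) = -218816
Delta mod 31 = 13

Delta = 13 (mod 31)


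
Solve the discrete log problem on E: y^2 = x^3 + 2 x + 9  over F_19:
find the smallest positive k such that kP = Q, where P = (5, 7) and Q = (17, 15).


Enumerate multiples of P until we hit Q = (17, 15):
  1P = (5, 7)
  2P = (6, 16)
  3P = (13, 16)
  4P = (18, 14)
  5P = (0, 3)
  6P = (4, 9)
  7P = (14, 11)
  8P = (7, 9)
  9P = (8, 9)
  10P = (17, 4)
  11P = (3, 2)
  12P = (3, 17)
  13P = (17, 15)
Match found at i = 13.

k = 13


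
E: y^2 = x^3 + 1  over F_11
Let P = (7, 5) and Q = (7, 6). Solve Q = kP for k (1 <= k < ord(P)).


Enumerate multiples of P until we hit Q = (7, 6):
  1P = (7, 5)
  2P = (2, 8)
  3P = (5, 7)
  4P = (0, 10)
  5P = (9, 9)
  6P = (10, 0)
  7P = (9, 2)
  8P = (0, 1)
  9P = (5, 4)
  10P = (2, 3)
  11P = (7, 6)
Match found at i = 11.

k = 11


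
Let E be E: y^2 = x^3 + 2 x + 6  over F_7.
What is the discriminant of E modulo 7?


4 a^3 + 27 b^2 = 4*2^3 + 27*6^2 = 32 + 972 = 1004
Delta = -16 * (1004) = -16064
Delta mod 7 = 1

Delta = 1 (mod 7)


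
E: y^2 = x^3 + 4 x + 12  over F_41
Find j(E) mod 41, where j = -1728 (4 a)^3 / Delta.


Delta = -16(4 a^3 + 27 b^2) mod 41 = 34
-1728 * (4 a)^3 = -1728 * (4*4)^3 mod 41 = 24
j = 24 * 34^(-1) mod 41 = 20

j = 20 (mod 41)


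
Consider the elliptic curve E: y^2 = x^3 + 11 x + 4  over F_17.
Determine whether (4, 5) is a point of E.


Check whether y^2 = x^3 + 11 x + 4 (mod 17) for (x, y) = (4, 5).
LHS: y^2 = 5^2 mod 17 = 8
RHS: x^3 + 11 x + 4 = 4^3 + 11*4 + 4 mod 17 = 10
LHS != RHS

No, not on the curve


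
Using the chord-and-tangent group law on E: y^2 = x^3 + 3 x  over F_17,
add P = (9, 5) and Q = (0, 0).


P != Q, so use the chord formula.
s = (y2 - y1) / (x2 - x1) = (12) / (8) mod 17 = 10
x3 = s^2 - x1 - x2 mod 17 = 10^2 - 9 - 0 = 6
y3 = s (x1 - x3) - y1 mod 17 = 10 * (9 - 6) - 5 = 8

P + Q = (6, 8)


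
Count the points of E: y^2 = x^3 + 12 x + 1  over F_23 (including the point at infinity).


For each x in F_23, count y with y^2 = x^3 + 12 x + 1 mod 23:
  x = 0: RHS = 1, y in [1, 22]  -> 2 point(s)
  x = 3: RHS = 18, y in [8, 15]  -> 2 point(s)
  x = 5: RHS = 2, y in [5, 18]  -> 2 point(s)
  x = 6: RHS = 13, y in [6, 17]  -> 2 point(s)
  x = 13: RHS = 8, y in [10, 13]  -> 2 point(s)
  x = 17: RHS = 12, y in [9, 14]  -> 2 point(s)
  x = 18: RHS = 0, y in [0]  -> 1 point(s)
  x = 19: RHS = 4, y in [2, 21]  -> 2 point(s)
Affine points: 15. Add the point at infinity: total = 16.

#E(F_23) = 16


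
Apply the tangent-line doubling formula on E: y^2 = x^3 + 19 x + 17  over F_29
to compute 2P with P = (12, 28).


Doubling: s = (3 x1^2 + a) / (2 y1)
s = (3*12^2 + 19) / (2*28) mod 29 = 21
x3 = s^2 - 2 x1 mod 29 = 21^2 - 2*12 = 11
y3 = s (x1 - x3) - y1 mod 29 = 21 * (12 - 11) - 28 = 22

2P = (11, 22)


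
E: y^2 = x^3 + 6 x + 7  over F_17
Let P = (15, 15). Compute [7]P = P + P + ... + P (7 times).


k = 7 = 111_2 (binary, LSB first: 111)
Double-and-add from P = (15, 15):
  bit 0 = 1: acc = O + (15, 15) = (15, 15)
  bit 1 = 1: acc = (15, 15) + (3, 16) = (14, 9)
  bit 2 = 1: acc = (14, 9) + (7, 16) = (14, 8)

7P = (14, 8)


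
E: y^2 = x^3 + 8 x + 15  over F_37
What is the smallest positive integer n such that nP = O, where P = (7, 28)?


Compute successive multiples of P until we hit O:
  1P = (7, 28)
  2P = (34, 1)
  3P = (34, 36)
  4P = (7, 9)
  5P = O

ord(P) = 5


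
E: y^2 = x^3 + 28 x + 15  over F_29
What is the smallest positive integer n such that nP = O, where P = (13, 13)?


Compute successive multiples of P until we hit O:
  1P = (13, 13)
  2P = (25, 10)
  3P = (11, 1)
  4P = (12, 22)
  5P = (27, 26)
  6P = (27, 3)
  7P = (12, 7)
  8P = (11, 28)
  ... (continuing to 11P)
  11P = O

ord(P) = 11


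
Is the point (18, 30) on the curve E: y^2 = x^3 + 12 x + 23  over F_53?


Check whether y^2 = x^3 + 12 x + 23 (mod 53) for (x, y) = (18, 30).
LHS: y^2 = 30^2 mod 53 = 52
RHS: x^3 + 12 x + 23 = 18^3 + 12*18 + 23 mod 53 = 29
LHS != RHS

No, not on the curve


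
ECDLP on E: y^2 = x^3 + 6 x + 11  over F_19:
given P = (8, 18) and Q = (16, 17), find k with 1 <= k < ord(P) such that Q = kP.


Enumerate multiples of P until we hit Q = (16, 17):
  1P = (8, 18)
  2P = (0, 7)
  3P = (12, 5)
  4P = (6, 4)
  5P = (16, 2)
  6P = (18, 2)
  7P = (10, 8)
  8P = (7, 15)
  9P = (13, 5)
  10P = (4, 2)
  11P = (4, 17)
  12P = (13, 14)
  13P = (7, 4)
  14P = (10, 11)
  15P = (18, 17)
  16P = (16, 17)
Match found at i = 16.

k = 16


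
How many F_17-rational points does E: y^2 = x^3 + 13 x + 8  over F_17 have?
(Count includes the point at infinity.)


For each x in F_17, count y with y^2 = x^3 + 13 x + 8 mod 17:
  x = 0: RHS = 8, y in [5, 12]  -> 2 point(s)
  x = 2: RHS = 8, y in [5, 12]  -> 2 point(s)
  x = 6: RHS = 13, y in [8, 9]  -> 2 point(s)
  x = 7: RHS = 0, y in [0]  -> 1 point(s)
  x = 9: RHS = 4, y in [2, 15]  -> 2 point(s)
  x = 10: RHS = 16, y in [4, 13]  -> 2 point(s)
  x = 15: RHS = 8, y in [5, 12]  -> 2 point(s)
Affine points: 13. Add the point at infinity: total = 14.

#E(F_17) = 14


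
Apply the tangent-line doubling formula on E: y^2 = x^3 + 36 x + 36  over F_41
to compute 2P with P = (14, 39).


Doubling: s = (3 x1^2 + a) / (2 y1)
s = (3*14^2 + 36) / (2*39) mod 41 = 8
x3 = s^2 - 2 x1 mod 41 = 8^2 - 2*14 = 36
y3 = s (x1 - x3) - y1 mod 41 = 8 * (14 - 36) - 39 = 31

2P = (36, 31)


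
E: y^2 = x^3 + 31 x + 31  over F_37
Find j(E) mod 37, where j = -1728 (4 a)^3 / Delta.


Delta = -16(4 a^3 + 27 b^2) mod 37 = 11
-1728 * (4 a)^3 = -1728 * (4*31)^3 mod 37 = 6
j = 6 * 11^(-1) mod 37 = 14

j = 14 (mod 37)


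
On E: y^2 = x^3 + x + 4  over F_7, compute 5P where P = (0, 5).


k = 5 = 101_2 (binary, LSB first: 101)
Double-and-add from P = (0, 5):
  bit 0 = 1: acc = O + (0, 5) = (0, 5)
  bit 1 = 0: acc unchanged = (0, 5)
  bit 2 = 1: acc = (0, 5) + (6, 4) = (2, 0)

5P = (2, 0)


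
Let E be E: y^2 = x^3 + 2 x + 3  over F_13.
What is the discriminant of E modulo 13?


4 a^3 + 27 b^2 = 4*2^3 + 27*3^2 = 32 + 243 = 275
Delta = -16 * (275) = -4400
Delta mod 13 = 7

Delta = 7 (mod 13)


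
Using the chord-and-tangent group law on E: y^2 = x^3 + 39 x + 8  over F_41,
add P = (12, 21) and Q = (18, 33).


P != Q, so use the chord formula.
s = (y2 - y1) / (x2 - x1) = (12) / (6) mod 41 = 2
x3 = s^2 - x1 - x2 mod 41 = 2^2 - 12 - 18 = 15
y3 = s (x1 - x3) - y1 mod 41 = 2 * (12 - 15) - 21 = 14

P + Q = (15, 14)


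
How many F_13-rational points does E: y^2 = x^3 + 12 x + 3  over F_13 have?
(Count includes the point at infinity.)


For each x in F_13, count y with y^2 = x^3 + 12 x + 3 mod 13:
  x = 0: RHS = 3, y in [4, 9]  -> 2 point(s)
  x = 1: RHS = 3, y in [4, 9]  -> 2 point(s)
  x = 2: RHS = 9, y in [3, 10]  -> 2 point(s)
  x = 3: RHS = 1, y in [1, 12]  -> 2 point(s)
  x = 7: RHS = 1, y in [1, 12]  -> 2 point(s)
  x = 8: RHS = 0, y in [0]  -> 1 point(s)
  x = 11: RHS = 10, y in [6, 7]  -> 2 point(s)
  x = 12: RHS = 3, y in [4, 9]  -> 2 point(s)
Affine points: 15. Add the point at infinity: total = 16.

#E(F_13) = 16


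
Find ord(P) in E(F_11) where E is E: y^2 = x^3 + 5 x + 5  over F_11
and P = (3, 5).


Compute successive multiples of P until we hit O:
  1P = (3, 5)
  2P = (6, 3)
  3P = (0, 4)
  4P = (2, 10)
  5P = (9, 3)
  6P = (4, 10)
  7P = (7, 8)
  8P = (5, 10)
  ... (continuing to 18P)
  18P = O

ord(P) = 18


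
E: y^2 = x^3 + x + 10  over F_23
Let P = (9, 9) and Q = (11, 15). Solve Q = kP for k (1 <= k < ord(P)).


Enumerate multiples of P until we hit Q = (11, 15):
  1P = (9, 9)
  2P = (11, 15)
Match found at i = 2.

k = 2


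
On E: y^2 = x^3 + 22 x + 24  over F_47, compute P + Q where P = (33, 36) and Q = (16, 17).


P != Q, so use the chord formula.
s = (y2 - y1) / (x2 - x1) = (28) / (30) mod 47 = 26
x3 = s^2 - x1 - x2 mod 47 = 26^2 - 33 - 16 = 16
y3 = s (x1 - x3) - y1 mod 47 = 26 * (33 - 16) - 36 = 30

P + Q = (16, 30)


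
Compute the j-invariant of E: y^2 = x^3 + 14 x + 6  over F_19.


Delta = -16(4 a^3 + 27 b^2) mod 19 = 10
-1728 * (4 a)^3 = -1728 * (4*14)^3 mod 19 = 18
j = 18 * 10^(-1) mod 19 = 17

j = 17 (mod 19)


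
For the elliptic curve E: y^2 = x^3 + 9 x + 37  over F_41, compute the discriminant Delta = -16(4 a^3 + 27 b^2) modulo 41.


4 a^3 + 27 b^2 = 4*9^3 + 27*37^2 = 2916 + 36963 = 39879
Delta = -16 * (39879) = -638064
Delta mod 41 = 19

Delta = 19 (mod 41)


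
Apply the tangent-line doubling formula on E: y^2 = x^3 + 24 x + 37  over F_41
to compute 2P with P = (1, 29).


Doubling: s = (3 x1^2 + a) / (2 y1)
s = (3*1^2 + 24) / (2*29) mod 41 = 4
x3 = s^2 - 2 x1 mod 41 = 4^2 - 2*1 = 14
y3 = s (x1 - x3) - y1 mod 41 = 4 * (1 - 14) - 29 = 1

2P = (14, 1)


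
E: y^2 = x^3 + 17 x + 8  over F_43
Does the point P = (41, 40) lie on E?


Check whether y^2 = x^3 + 17 x + 8 (mod 43) for (x, y) = (41, 40).
LHS: y^2 = 40^2 mod 43 = 9
RHS: x^3 + 17 x + 8 = 41^3 + 17*41 + 8 mod 43 = 9
LHS = RHS

Yes, on the curve


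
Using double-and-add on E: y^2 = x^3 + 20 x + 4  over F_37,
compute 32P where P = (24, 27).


k = 32 = 100000_2 (binary, LSB first: 000001)
Double-and-add from P = (24, 27):
  bit 0 = 0: acc unchanged = O
  bit 1 = 0: acc unchanged = O
  bit 2 = 0: acc unchanged = O
  bit 3 = 0: acc unchanged = O
  bit 4 = 0: acc unchanged = O
  bit 5 = 1: acc = O + (32, 36) = (32, 36)

32P = (32, 36)


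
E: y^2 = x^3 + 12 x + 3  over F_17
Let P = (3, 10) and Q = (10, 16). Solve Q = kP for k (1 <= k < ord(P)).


Enumerate multiples of P until we hit Q = (10, 16):
  1P = (3, 10)
  2P = (10, 1)
  3P = (6, 6)
  4P = (6, 11)
  5P = (10, 16)
Match found at i = 5.

k = 5


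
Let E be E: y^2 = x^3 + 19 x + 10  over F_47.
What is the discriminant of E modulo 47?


4 a^3 + 27 b^2 = 4*19^3 + 27*10^2 = 27436 + 2700 = 30136
Delta = -16 * (30136) = -482176
Delta mod 47 = 44

Delta = 44 (mod 47)


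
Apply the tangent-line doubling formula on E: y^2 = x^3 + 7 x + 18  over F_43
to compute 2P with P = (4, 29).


Doubling: s = (3 x1^2 + a) / (2 y1)
s = (3*4^2 + 7) / (2*29) mod 43 = 18
x3 = s^2 - 2 x1 mod 43 = 18^2 - 2*4 = 15
y3 = s (x1 - x3) - y1 mod 43 = 18 * (4 - 15) - 29 = 31

2P = (15, 31)


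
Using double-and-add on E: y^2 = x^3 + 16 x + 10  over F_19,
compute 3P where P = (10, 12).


k = 3 = 11_2 (binary, LSB first: 11)
Double-and-add from P = (10, 12):
  bit 0 = 1: acc = O + (10, 12) = (10, 12)
  bit 1 = 1: acc = (10, 12) + (4, 10) = (3, 3)

3P = (3, 3)


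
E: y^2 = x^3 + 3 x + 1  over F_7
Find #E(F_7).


For each x in F_7, count y with y^2 = x^3 + 3 x + 1 mod 7:
  x = 0: RHS = 1, y in [1, 6]  -> 2 point(s)
  x = 2: RHS = 1, y in [1, 6]  -> 2 point(s)
  x = 3: RHS = 2, y in [3, 4]  -> 2 point(s)
  x = 4: RHS = 0, y in [0]  -> 1 point(s)
  x = 5: RHS = 1, y in [1, 6]  -> 2 point(s)
  x = 6: RHS = 4, y in [2, 5]  -> 2 point(s)
Affine points: 11. Add the point at infinity: total = 12.

#E(F_7) = 12


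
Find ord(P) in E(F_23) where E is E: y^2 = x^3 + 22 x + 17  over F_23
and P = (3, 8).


Compute successive multiples of P until we hit O:
  1P = (3, 8)
  2P = (20, 19)
  3P = (4, 13)
  4P = (18, 9)
  5P = (11, 16)
  6P = (10, 8)
  7P = (10, 15)
  8P = (11, 7)
  ... (continuing to 13P)
  13P = O

ord(P) = 13


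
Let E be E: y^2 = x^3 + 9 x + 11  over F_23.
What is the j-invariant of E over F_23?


Delta = -16(4 a^3 + 27 b^2) mod 23 = 18
-1728 * (4 a)^3 = -1728 * (4*9)^3 mod 23 = 10
j = 10 * 18^(-1) mod 23 = 21

j = 21 (mod 23)


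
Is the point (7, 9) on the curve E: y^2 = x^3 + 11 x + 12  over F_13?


Check whether y^2 = x^3 + 11 x + 12 (mod 13) for (x, y) = (7, 9).
LHS: y^2 = 9^2 mod 13 = 3
RHS: x^3 + 11 x + 12 = 7^3 + 11*7 + 12 mod 13 = 3
LHS = RHS

Yes, on the curve


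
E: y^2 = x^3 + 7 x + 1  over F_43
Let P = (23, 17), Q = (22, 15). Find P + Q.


P != Q, so use the chord formula.
s = (y2 - y1) / (x2 - x1) = (41) / (42) mod 43 = 2
x3 = s^2 - x1 - x2 mod 43 = 2^2 - 23 - 22 = 2
y3 = s (x1 - x3) - y1 mod 43 = 2 * (23 - 2) - 17 = 25

P + Q = (2, 25)


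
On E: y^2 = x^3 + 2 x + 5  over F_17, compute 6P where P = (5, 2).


k = 6 = 110_2 (binary, LSB first: 011)
Double-and-add from P = (5, 2):
  bit 0 = 0: acc unchanged = O
  bit 1 = 1: acc = O + (11, 10) = (11, 10)
  bit 2 = 1: acc = (11, 10) + (4, 3) = (3, 15)

6P = (3, 15)


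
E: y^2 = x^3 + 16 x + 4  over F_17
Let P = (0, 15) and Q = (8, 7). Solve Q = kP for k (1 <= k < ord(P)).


Enumerate multiples of P until we hit Q = (8, 7):
  1P = (0, 15)
  2P = (16, 15)
  3P = (1, 2)
  4P = (15, 10)
  5P = (4, 9)
  6P = (11, 10)
  7P = (10, 5)
  8P = (8, 10)
  9P = (7, 0)
  10P = (8, 7)
Match found at i = 10.

k = 10


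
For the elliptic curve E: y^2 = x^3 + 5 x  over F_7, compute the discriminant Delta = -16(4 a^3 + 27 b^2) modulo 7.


4 a^3 + 27 b^2 = 4*5^3 + 27*0^2 = 500 + 0 = 500
Delta = -16 * (500) = -8000
Delta mod 7 = 1

Delta = 1 (mod 7)


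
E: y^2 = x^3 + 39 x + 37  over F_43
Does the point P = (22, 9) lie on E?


Check whether y^2 = x^3 + 39 x + 37 (mod 43) for (x, y) = (22, 9).
LHS: y^2 = 9^2 mod 43 = 38
RHS: x^3 + 39 x + 37 = 22^3 + 39*22 + 37 mod 43 = 19
LHS != RHS

No, not on the curve


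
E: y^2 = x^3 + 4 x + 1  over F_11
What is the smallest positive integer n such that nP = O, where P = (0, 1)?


Compute successive multiples of P until we hit O:
  1P = (0, 1)
  2P = (4, 2)
  3P = (5, 6)
  4P = (7, 3)
  5P = (7, 8)
  6P = (5, 5)
  7P = (4, 9)
  8P = (0, 10)
  ... (continuing to 9P)
  9P = O

ord(P) = 9


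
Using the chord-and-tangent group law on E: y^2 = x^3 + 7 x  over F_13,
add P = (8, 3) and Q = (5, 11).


P != Q, so use the chord formula.
s = (y2 - y1) / (x2 - x1) = (8) / (10) mod 13 = 6
x3 = s^2 - x1 - x2 mod 13 = 6^2 - 8 - 5 = 10
y3 = s (x1 - x3) - y1 mod 13 = 6 * (8 - 10) - 3 = 11

P + Q = (10, 11)


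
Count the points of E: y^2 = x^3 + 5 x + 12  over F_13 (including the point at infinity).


For each x in F_13, count y with y^2 = x^3 + 5 x + 12 mod 13:
  x = 0: RHS = 12, y in [5, 8]  -> 2 point(s)
  x = 2: RHS = 4, y in [2, 11]  -> 2 point(s)
  x = 7: RHS = 0, y in [0]  -> 1 point(s)
  x = 10: RHS = 9, y in [3, 10]  -> 2 point(s)
Affine points: 7. Add the point at infinity: total = 8.

#E(F_13) = 8


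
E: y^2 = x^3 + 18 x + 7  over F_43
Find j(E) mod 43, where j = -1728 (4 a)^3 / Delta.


Delta = -16(4 a^3 + 27 b^2) mod 43 = 23
-1728 * (4 a)^3 = -1728 * (4*18)^3 mod 43 = 22
j = 22 * 23^(-1) mod 43 = 29

j = 29 (mod 43)


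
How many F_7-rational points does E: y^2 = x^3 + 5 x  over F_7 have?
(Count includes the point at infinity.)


For each x in F_7, count y with y^2 = x^3 + 5 x + 0 mod 7:
  x = 0: RHS = 0, y in [0]  -> 1 point(s)
  x = 2: RHS = 4, y in [2, 5]  -> 2 point(s)
  x = 3: RHS = 0, y in [0]  -> 1 point(s)
  x = 4: RHS = 0, y in [0]  -> 1 point(s)
  x = 6: RHS = 1, y in [1, 6]  -> 2 point(s)
Affine points: 7. Add the point at infinity: total = 8.

#E(F_7) = 8


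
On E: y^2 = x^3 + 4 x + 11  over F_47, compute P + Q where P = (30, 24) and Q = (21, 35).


P != Q, so use the chord formula.
s = (y2 - y1) / (x2 - x1) = (11) / (38) mod 47 = 4
x3 = s^2 - x1 - x2 mod 47 = 4^2 - 30 - 21 = 12
y3 = s (x1 - x3) - y1 mod 47 = 4 * (30 - 12) - 24 = 1

P + Q = (12, 1)


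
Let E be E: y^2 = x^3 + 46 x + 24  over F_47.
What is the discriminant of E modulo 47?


4 a^3 + 27 b^2 = 4*46^3 + 27*24^2 = 389344 + 15552 = 404896
Delta = -16 * (404896) = -6478336
Delta mod 47 = 3

Delta = 3 (mod 47)


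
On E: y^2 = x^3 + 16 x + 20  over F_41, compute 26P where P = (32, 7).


k = 26 = 11010_2 (binary, LSB first: 01011)
Double-and-add from P = (32, 7):
  bit 0 = 0: acc unchanged = O
  bit 1 = 1: acc = O + (22, 14) = (22, 14)
  bit 2 = 0: acc unchanged = (22, 14)
  bit 3 = 1: acc = (22, 14) + (21, 33) = (31, 34)
  bit 4 = 1: acc = (31, 34) + (35, 6) = (24, 40)

26P = (24, 40)


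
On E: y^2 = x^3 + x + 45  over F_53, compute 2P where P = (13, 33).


Doubling: s = (3 x1^2 + a) / (2 y1)
s = (3*13^2 + 1) / (2*33) mod 53 = 35
x3 = s^2 - 2 x1 mod 53 = 35^2 - 2*13 = 33
y3 = s (x1 - x3) - y1 mod 53 = 35 * (13 - 33) - 33 = 9

2P = (33, 9)


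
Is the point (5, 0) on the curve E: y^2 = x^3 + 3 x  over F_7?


Check whether y^2 = x^3 + 3 x + 0 (mod 7) for (x, y) = (5, 0).
LHS: y^2 = 0^2 mod 7 = 0
RHS: x^3 + 3 x + 0 = 5^3 + 3*5 + 0 mod 7 = 0
LHS = RHS

Yes, on the curve


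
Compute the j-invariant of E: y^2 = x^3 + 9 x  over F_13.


Delta = -16(4 a^3 + 27 b^2) mod 13 = 1
-1728 * (4 a)^3 = -1728 * (4*9)^3 mod 13 = 12
j = 12 * 1^(-1) mod 13 = 12

j = 12 (mod 13)


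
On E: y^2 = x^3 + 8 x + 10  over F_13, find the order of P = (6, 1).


Compute successive multiples of P until we hit O:
  1P = (6, 1)
  2P = (11, 8)
  3P = (12, 1)
  4P = (8, 12)
  5P = (0, 6)
  6P = (3, 3)
  7P = (3, 10)
  8P = (0, 7)
  ... (continuing to 13P)
  13P = O

ord(P) = 13


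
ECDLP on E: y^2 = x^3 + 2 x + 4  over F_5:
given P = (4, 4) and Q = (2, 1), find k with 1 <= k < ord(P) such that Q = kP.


Enumerate multiples of P until we hit Q = (2, 1):
  1P = (4, 4)
  2P = (2, 1)
Match found at i = 2.

k = 2


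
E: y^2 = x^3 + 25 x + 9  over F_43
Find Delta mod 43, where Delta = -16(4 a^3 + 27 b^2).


4 a^3 + 27 b^2 = 4*25^3 + 27*9^2 = 62500 + 2187 = 64687
Delta = -16 * (64687) = -1034992
Delta mod 43 = 18

Delta = 18 (mod 43)


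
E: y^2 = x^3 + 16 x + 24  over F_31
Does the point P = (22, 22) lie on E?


Check whether y^2 = x^3 + 16 x + 24 (mod 31) for (x, y) = (22, 22).
LHS: y^2 = 22^2 mod 31 = 19
RHS: x^3 + 16 x + 24 = 22^3 + 16*22 + 24 mod 31 = 19
LHS = RHS

Yes, on the curve


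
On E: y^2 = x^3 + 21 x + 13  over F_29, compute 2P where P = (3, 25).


Doubling: s = (3 x1^2 + a) / (2 y1)
s = (3*3^2 + 21) / (2*25) mod 29 = 23
x3 = s^2 - 2 x1 mod 29 = 23^2 - 2*3 = 1
y3 = s (x1 - x3) - y1 mod 29 = 23 * (3 - 1) - 25 = 21

2P = (1, 21)


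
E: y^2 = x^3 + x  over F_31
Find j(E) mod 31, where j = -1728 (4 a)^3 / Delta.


Delta = -16(4 a^3 + 27 b^2) mod 31 = 29
-1728 * (4 a)^3 = -1728 * (4*1)^3 mod 31 = 16
j = 16 * 29^(-1) mod 31 = 23

j = 23 (mod 31)


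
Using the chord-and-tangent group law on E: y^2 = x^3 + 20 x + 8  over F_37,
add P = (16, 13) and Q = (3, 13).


P != Q, so use the chord formula.
s = (y2 - y1) / (x2 - x1) = (0) / (24) mod 37 = 0
x3 = s^2 - x1 - x2 mod 37 = 0^2 - 16 - 3 = 18
y3 = s (x1 - x3) - y1 mod 37 = 0 * (16 - 18) - 13 = 24

P + Q = (18, 24)


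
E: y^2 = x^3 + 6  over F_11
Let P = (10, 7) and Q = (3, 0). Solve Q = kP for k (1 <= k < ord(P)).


Enumerate multiples of P until we hit Q = (3, 0):
  1P = (10, 7)
  2P = (3, 0)
Match found at i = 2.

k = 2


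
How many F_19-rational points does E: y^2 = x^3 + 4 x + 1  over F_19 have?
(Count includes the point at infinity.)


For each x in F_19, count y with y^2 = x^3 + 4 x + 1 mod 19:
  x = 0: RHS = 1, y in [1, 18]  -> 2 point(s)
  x = 1: RHS = 6, y in [5, 14]  -> 2 point(s)
  x = 2: RHS = 17, y in [6, 13]  -> 2 point(s)
  x = 4: RHS = 5, y in [9, 10]  -> 2 point(s)
  x = 7: RHS = 11, y in [7, 12]  -> 2 point(s)
  x = 9: RHS = 6, y in [5, 14]  -> 2 point(s)
  x = 15: RHS = 16, y in [4, 15]  -> 2 point(s)
  x = 16: RHS = 0, y in [0]  -> 1 point(s)
  x = 17: RHS = 4, y in [2, 17]  -> 2 point(s)
Affine points: 17. Add the point at infinity: total = 18.

#E(F_19) = 18


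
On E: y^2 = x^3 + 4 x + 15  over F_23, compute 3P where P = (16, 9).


k = 3 = 11_2 (binary, LSB first: 11)
Double-and-add from P = (16, 9):
  bit 0 = 1: acc = O + (16, 9) = (16, 9)
  bit 1 = 1: acc = (16, 9) + (18, 10) = (18, 13)

3P = (18, 13)


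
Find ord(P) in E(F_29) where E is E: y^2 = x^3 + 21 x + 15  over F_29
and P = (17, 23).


Compute successive multiples of P until we hit O:
  1P = (17, 23)
  2P = (19, 9)
  3P = (13, 7)
  4P = (15, 14)
  5P = (10, 23)
  6P = (2, 6)
  7P = (6, 3)
  8P = (28, 15)
  ... (continuing to 29P)
  29P = O

ord(P) = 29


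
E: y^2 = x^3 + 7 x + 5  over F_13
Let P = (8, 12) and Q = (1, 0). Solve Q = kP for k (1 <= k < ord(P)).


Enumerate multiples of P until we hit Q = (1, 0):
  1P = (8, 12)
  2P = (1, 0)
Match found at i = 2.

k = 2


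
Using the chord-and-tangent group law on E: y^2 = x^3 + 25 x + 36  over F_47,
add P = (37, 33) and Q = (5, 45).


P != Q, so use the chord formula.
s = (y2 - y1) / (x2 - x1) = (12) / (15) mod 47 = 29
x3 = s^2 - x1 - x2 mod 47 = 29^2 - 37 - 5 = 0
y3 = s (x1 - x3) - y1 mod 47 = 29 * (37 - 0) - 33 = 6

P + Q = (0, 6)


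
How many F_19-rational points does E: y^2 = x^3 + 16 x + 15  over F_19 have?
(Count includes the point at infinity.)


For each x in F_19, count y with y^2 = x^3 + 16 x + 15 mod 19:
  x = 2: RHS = 17, y in [6, 13]  -> 2 point(s)
  x = 5: RHS = 11, y in [7, 12]  -> 2 point(s)
  x = 6: RHS = 4, y in [2, 17]  -> 2 point(s)
  x = 8: RHS = 9, y in [3, 16]  -> 2 point(s)
  x = 10: RHS = 16, y in [4, 15]  -> 2 point(s)
  x = 12: RHS = 16, y in [4, 15]  -> 2 point(s)
  x = 13: RHS = 7, y in [8, 11]  -> 2 point(s)
  x = 14: RHS = 0, y in [0]  -> 1 point(s)
  x = 15: RHS = 1, y in [1, 18]  -> 2 point(s)
  x = 16: RHS = 16, y in [4, 15]  -> 2 point(s)
  x = 18: RHS = 17, y in [6, 13]  -> 2 point(s)
Affine points: 21. Add the point at infinity: total = 22.

#E(F_19) = 22


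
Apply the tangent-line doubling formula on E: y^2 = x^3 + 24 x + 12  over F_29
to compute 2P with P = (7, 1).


Doubling: s = (3 x1^2 + a) / (2 y1)
s = (3*7^2 + 24) / (2*1) mod 29 = 13
x3 = s^2 - 2 x1 mod 29 = 13^2 - 2*7 = 10
y3 = s (x1 - x3) - y1 mod 29 = 13 * (7 - 10) - 1 = 18

2P = (10, 18)


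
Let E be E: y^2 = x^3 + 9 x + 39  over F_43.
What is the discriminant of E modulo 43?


4 a^3 + 27 b^2 = 4*9^3 + 27*39^2 = 2916 + 41067 = 43983
Delta = -16 * (43983) = -703728
Delta mod 43 = 10

Delta = 10 (mod 43)


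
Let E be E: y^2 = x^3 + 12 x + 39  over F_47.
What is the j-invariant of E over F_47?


Delta = -16(4 a^3 + 27 b^2) mod 47 = 34
-1728 * (4 a)^3 = -1728 * (4*12)^3 mod 47 = 11
j = 11 * 34^(-1) mod 47 = 10

j = 10 (mod 47)


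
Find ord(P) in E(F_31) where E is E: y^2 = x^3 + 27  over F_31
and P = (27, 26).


Compute successive multiples of P until we hit O:
  1P = (27, 26)
  2P = (5, 11)
  3P = (19, 2)
  4P = (25, 11)
  5P = (12, 9)
  6P = (1, 20)
  7P = (28, 0)
  8P = (1, 11)
  ... (continuing to 14P)
  14P = O

ord(P) = 14


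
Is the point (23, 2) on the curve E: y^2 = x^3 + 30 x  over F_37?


Check whether y^2 = x^3 + 30 x + 0 (mod 37) for (x, y) = (23, 2).
LHS: y^2 = 2^2 mod 37 = 4
RHS: x^3 + 30 x + 0 = 23^3 + 30*23 + 0 mod 37 = 18
LHS != RHS

No, not on the curve


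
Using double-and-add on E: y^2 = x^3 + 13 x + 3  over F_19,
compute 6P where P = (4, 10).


k = 6 = 110_2 (binary, LSB first: 011)
Double-and-add from P = (4, 10):
  bit 0 = 0: acc unchanged = O
  bit 1 = 1: acc = O + (8, 12) = (8, 12)
  bit 2 = 1: acc = (8, 12) + (12, 14) = (4, 9)

6P = (4, 9)


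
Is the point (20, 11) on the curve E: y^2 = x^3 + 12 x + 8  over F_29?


Check whether y^2 = x^3 + 12 x + 8 (mod 29) for (x, y) = (20, 11).
LHS: y^2 = 11^2 mod 29 = 5
RHS: x^3 + 12 x + 8 = 20^3 + 12*20 + 8 mod 29 = 12
LHS != RHS

No, not on the curve


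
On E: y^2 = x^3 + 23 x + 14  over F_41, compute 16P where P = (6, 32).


k = 16 = 10000_2 (binary, LSB first: 00001)
Double-and-add from P = (6, 32):
  bit 0 = 0: acc unchanged = O
  bit 1 = 0: acc unchanged = O
  bit 2 = 0: acc unchanged = O
  bit 3 = 0: acc unchanged = O
  bit 4 = 1: acc = O + (13, 38) = (13, 38)

16P = (13, 38)


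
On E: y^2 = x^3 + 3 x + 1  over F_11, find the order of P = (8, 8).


Compute successive multiples of P until we hit O:
  1P = (8, 8)
  2P = (9, 8)
  3P = (5, 3)
  4P = (2, 2)
  5P = (2, 9)
  6P = (5, 8)
  7P = (9, 3)
  8P = (8, 3)
  ... (continuing to 9P)
  9P = O

ord(P) = 9


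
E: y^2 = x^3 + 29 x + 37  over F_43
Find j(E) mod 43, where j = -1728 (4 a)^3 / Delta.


Delta = -16(4 a^3 + 27 b^2) mod 43 = 18
-1728 * (4 a)^3 = -1728 * (4*29)^3 mod 43 = 32
j = 32 * 18^(-1) mod 43 = 40

j = 40 (mod 43)


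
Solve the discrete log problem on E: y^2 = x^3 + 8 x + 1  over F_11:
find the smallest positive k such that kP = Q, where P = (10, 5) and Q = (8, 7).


Enumerate multiples of P until we hit Q = (8, 7):
  1P = (10, 5)
  2P = (2, 6)
  3P = (4, 8)
  4P = (0, 1)
  5P = (6, 1)
  6P = (7, 9)
  7P = (8, 7)
Match found at i = 7.

k = 7


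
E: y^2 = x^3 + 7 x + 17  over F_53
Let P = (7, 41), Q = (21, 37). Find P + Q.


P != Q, so use the chord formula.
s = (y2 - y1) / (x2 - x1) = (49) / (14) mod 53 = 30
x3 = s^2 - x1 - x2 mod 53 = 30^2 - 7 - 21 = 24
y3 = s (x1 - x3) - y1 mod 53 = 30 * (7 - 24) - 41 = 32

P + Q = (24, 32)


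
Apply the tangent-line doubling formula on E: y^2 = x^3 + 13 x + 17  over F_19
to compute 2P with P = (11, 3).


Doubling: s = (3 x1^2 + a) / (2 y1)
s = (3*11^2 + 13) / (2*3) mod 19 = 12
x3 = s^2 - 2 x1 mod 19 = 12^2 - 2*11 = 8
y3 = s (x1 - x3) - y1 mod 19 = 12 * (11 - 8) - 3 = 14

2P = (8, 14)


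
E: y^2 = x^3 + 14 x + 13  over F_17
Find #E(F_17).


For each x in F_17, count y with y^2 = x^3 + 14 x + 13 mod 17:
  x = 0: RHS = 13, y in [8, 9]  -> 2 point(s)
  x = 2: RHS = 15, y in [7, 10]  -> 2 point(s)
  x = 5: RHS = 4, y in [2, 15]  -> 2 point(s)
  x = 8: RHS = 8, y in [5, 12]  -> 2 point(s)
  x = 9: RHS = 1, y in [1, 16]  -> 2 point(s)
  x = 11: RHS = 2, y in [6, 11]  -> 2 point(s)
  x = 16: RHS = 15, y in [7, 10]  -> 2 point(s)
Affine points: 14. Add the point at infinity: total = 15.

#E(F_17) = 15


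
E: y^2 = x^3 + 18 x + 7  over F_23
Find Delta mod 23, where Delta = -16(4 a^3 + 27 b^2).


4 a^3 + 27 b^2 = 4*18^3 + 27*7^2 = 23328 + 1323 = 24651
Delta = -16 * (24651) = -394416
Delta mod 23 = 11

Delta = 11 (mod 23)


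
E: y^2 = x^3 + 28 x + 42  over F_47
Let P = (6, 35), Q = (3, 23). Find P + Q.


P != Q, so use the chord formula.
s = (y2 - y1) / (x2 - x1) = (35) / (44) mod 47 = 4
x3 = s^2 - x1 - x2 mod 47 = 4^2 - 6 - 3 = 7
y3 = s (x1 - x3) - y1 mod 47 = 4 * (6 - 7) - 35 = 8

P + Q = (7, 8)


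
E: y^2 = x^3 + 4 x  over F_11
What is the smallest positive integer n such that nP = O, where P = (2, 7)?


Compute successive multiples of P until we hit O:
  1P = (2, 7)
  2P = (0, 0)
  3P = (2, 4)
  4P = O

ord(P) = 4


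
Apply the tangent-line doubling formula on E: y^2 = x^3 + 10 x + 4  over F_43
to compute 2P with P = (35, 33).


Doubling: s = (3 x1^2 + a) / (2 y1)
s = (3*35^2 + 10) / (2*33) mod 43 = 20
x3 = s^2 - 2 x1 mod 43 = 20^2 - 2*35 = 29
y3 = s (x1 - x3) - y1 mod 43 = 20 * (35 - 29) - 33 = 1

2P = (29, 1)


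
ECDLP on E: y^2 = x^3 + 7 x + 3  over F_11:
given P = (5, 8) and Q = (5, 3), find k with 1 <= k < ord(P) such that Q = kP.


Enumerate multiples of P until we hit Q = (5, 3):
  1P = (5, 8)
  2P = (2, 6)
  3P = (2, 5)
  4P = (5, 3)
Match found at i = 4.

k = 4


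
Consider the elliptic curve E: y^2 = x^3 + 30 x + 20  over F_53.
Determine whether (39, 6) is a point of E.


Check whether y^2 = x^3 + 30 x + 20 (mod 53) for (x, y) = (39, 6).
LHS: y^2 = 6^2 mod 53 = 36
RHS: x^3 + 30 x + 20 = 39^3 + 30*39 + 20 mod 53 = 36
LHS = RHS

Yes, on the curve


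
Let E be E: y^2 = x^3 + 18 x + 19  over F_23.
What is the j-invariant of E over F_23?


Delta = -16(4 a^3 + 27 b^2) mod 23 = 7
-1728 * (4 a)^3 = -1728 * (4*18)^3 mod 23 = 11
j = 11 * 7^(-1) mod 23 = 18

j = 18 (mod 23)


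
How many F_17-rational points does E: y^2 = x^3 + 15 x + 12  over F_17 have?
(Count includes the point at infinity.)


For each x in F_17, count y with y^2 = x^3 + 15 x + 12 mod 17:
  x = 2: RHS = 16, y in [4, 13]  -> 2 point(s)
  x = 3: RHS = 16, y in [4, 13]  -> 2 point(s)
  x = 4: RHS = 0, y in [0]  -> 1 point(s)
  x = 5: RHS = 8, y in [5, 12]  -> 2 point(s)
  x = 7: RHS = 1, y in [1, 16]  -> 2 point(s)
  x = 8: RHS = 15, y in [7, 10]  -> 2 point(s)
  x = 9: RHS = 9, y in [3, 14]  -> 2 point(s)
  x = 12: RHS = 16, y in [4, 13]  -> 2 point(s)
  x = 14: RHS = 8, y in [5, 12]  -> 2 point(s)
  x = 15: RHS = 8, y in [5, 12]  -> 2 point(s)
  x = 16: RHS = 13, y in [8, 9]  -> 2 point(s)
Affine points: 21. Add the point at infinity: total = 22.

#E(F_17) = 22


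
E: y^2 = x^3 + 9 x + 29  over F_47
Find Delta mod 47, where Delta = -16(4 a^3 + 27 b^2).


4 a^3 + 27 b^2 = 4*9^3 + 27*29^2 = 2916 + 22707 = 25623
Delta = -16 * (25623) = -409968
Delta mod 47 = 13

Delta = 13 (mod 47)


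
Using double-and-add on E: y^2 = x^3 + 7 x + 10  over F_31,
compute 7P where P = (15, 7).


k = 7 = 111_2 (binary, LSB first: 111)
Double-and-add from P = (15, 7):
  bit 0 = 1: acc = O + (15, 7) = (15, 7)
  bit 1 = 1: acc = (15, 7) + (1, 24) = (16, 23)
  bit 2 = 1: acc = (16, 23) + (8, 12) = (21, 5)

7P = (21, 5)


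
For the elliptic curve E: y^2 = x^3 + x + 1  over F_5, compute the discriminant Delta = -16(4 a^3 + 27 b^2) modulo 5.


4 a^3 + 27 b^2 = 4*1^3 + 27*1^2 = 4 + 27 = 31
Delta = -16 * (31) = -496
Delta mod 5 = 4

Delta = 4 (mod 5)


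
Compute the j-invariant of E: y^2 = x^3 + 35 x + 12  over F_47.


Delta = -16(4 a^3 + 27 b^2) mod 47 = 21
-1728 * (4 a)^3 = -1728 * (4*35)^3 mod 47 = 36
j = 36 * 21^(-1) mod 47 = 42

j = 42 (mod 47)


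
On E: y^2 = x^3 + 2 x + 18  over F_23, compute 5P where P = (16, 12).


k = 5 = 101_2 (binary, LSB first: 101)
Double-and-add from P = (16, 12):
  bit 0 = 1: acc = O + (16, 12) = (16, 12)
  bit 1 = 0: acc unchanged = (16, 12)
  bit 2 = 1: acc = (16, 12) + (10, 7) = (6, 4)

5P = (6, 4)


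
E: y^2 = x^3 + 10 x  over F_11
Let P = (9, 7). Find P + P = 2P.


Doubling: s = (3 x1^2 + a) / (2 y1)
s = (3*9^2 + 10) / (2*7) mod 11 = 0
x3 = s^2 - 2 x1 mod 11 = 0^2 - 2*9 = 4
y3 = s (x1 - x3) - y1 mod 11 = 0 * (9 - 4) - 7 = 4

2P = (4, 4)


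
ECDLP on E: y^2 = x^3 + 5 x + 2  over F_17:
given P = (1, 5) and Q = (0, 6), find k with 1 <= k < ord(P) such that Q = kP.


Enumerate multiples of P until we hit Q = (0, 6):
  1P = (1, 5)
  2P = (0, 6)
Match found at i = 2.

k = 2


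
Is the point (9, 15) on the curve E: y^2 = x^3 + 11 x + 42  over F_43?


Check whether y^2 = x^3 + 11 x + 42 (mod 43) for (x, y) = (9, 15).
LHS: y^2 = 15^2 mod 43 = 10
RHS: x^3 + 11 x + 42 = 9^3 + 11*9 + 42 mod 43 = 10
LHS = RHS

Yes, on the curve


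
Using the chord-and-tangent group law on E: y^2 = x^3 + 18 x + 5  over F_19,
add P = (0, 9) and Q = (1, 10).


P != Q, so use the chord formula.
s = (y2 - y1) / (x2 - x1) = (1) / (1) mod 19 = 1
x3 = s^2 - x1 - x2 mod 19 = 1^2 - 0 - 1 = 0
y3 = s (x1 - x3) - y1 mod 19 = 1 * (0 - 0) - 9 = 10

P + Q = (0, 10)


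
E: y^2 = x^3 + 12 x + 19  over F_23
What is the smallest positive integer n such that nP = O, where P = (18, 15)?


Compute successive multiples of P until we hit O:
  1P = (18, 15)
  2P = (3, 17)
  3P = (15, 3)
  4P = (6, 10)
  5P = (7, 3)
  6P = (22, 12)
  7P = (8, 12)
  8P = (1, 20)
  ... (continuing to 27P)
  27P = O

ord(P) = 27


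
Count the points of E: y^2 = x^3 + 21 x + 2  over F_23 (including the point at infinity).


For each x in F_23, count y with y^2 = x^3 + 21 x + 2 mod 23:
  x = 0: RHS = 2, y in [5, 18]  -> 2 point(s)
  x = 1: RHS = 1, y in [1, 22]  -> 2 point(s)
  x = 2: RHS = 6, y in [11, 12]  -> 2 point(s)
  x = 3: RHS = 0, y in [0]  -> 1 point(s)
  x = 4: RHS = 12, y in [9, 14]  -> 2 point(s)
  x = 5: RHS = 2, y in [5, 18]  -> 2 point(s)
  x = 7: RHS = 9, y in [3, 20]  -> 2 point(s)
  x = 9: RHS = 0, y in [0]  -> 1 point(s)
  x = 10: RHS = 16, y in [4, 19]  -> 2 point(s)
  x = 11: RHS = 0, y in [0]  -> 1 point(s)
  x = 12: RHS = 4, y in [2, 21]  -> 2 point(s)
  x = 14: RHS = 4, y in [2, 21]  -> 2 point(s)
  x = 15: RHS = 12, y in [9, 14]  -> 2 point(s)
  x = 16: RHS = 18, y in [8, 15]  -> 2 point(s)
  x = 18: RHS = 2, y in [5, 18]  -> 2 point(s)
  x = 20: RHS = 4, y in [2, 21]  -> 2 point(s)
  x = 22: RHS = 3, y in [7, 16]  -> 2 point(s)
Affine points: 31. Add the point at infinity: total = 32.

#E(F_23) = 32


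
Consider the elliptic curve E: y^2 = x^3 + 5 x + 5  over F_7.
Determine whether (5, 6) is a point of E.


Check whether y^2 = x^3 + 5 x + 5 (mod 7) for (x, y) = (5, 6).
LHS: y^2 = 6^2 mod 7 = 1
RHS: x^3 + 5 x + 5 = 5^3 + 5*5 + 5 mod 7 = 1
LHS = RHS

Yes, on the curve


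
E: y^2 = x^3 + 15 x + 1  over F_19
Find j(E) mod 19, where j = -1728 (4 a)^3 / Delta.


Delta = -16(4 a^3 + 27 b^2) mod 19 = 16
-1728 * (4 a)^3 = -1728 * (4*15)^3 mod 19 = 8
j = 8 * 16^(-1) mod 19 = 10

j = 10 (mod 19)


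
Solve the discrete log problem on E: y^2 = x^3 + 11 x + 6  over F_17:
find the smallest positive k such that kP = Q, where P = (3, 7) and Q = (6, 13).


Enumerate multiples of P until we hit Q = (6, 13):
  1P = (3, 7)
  2P = (9, 1)
  3P = (6, 13)
Match found at i = 3.

k = 3


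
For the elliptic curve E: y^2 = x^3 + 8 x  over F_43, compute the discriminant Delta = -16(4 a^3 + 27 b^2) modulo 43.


4 a^3 + 27 b^2 = 4*8^3 + 27*0^2 = 2048 + 0 = 2048
Delta = -16 * (2048) = -32768
Delta mod 43 = 41

Delta = 41 (mod 43)


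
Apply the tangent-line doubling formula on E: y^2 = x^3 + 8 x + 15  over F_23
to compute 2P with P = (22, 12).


Doubling: s = (3 x1^2 + a) / (2 y1)
s = (3*22^2 + 8) / (2*12) mod 23 = 11
x3 = s^2 - 2 x1 mod 23 = 11^2 - 2*22 = 8
y3 = s (x1 - x3) - y1 mod 23 = 11 * (22 - 8) - 12 = 4

2P = (8, 4)


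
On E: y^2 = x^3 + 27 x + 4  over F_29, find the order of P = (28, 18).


Compute successive multiples of P until we hit O:
  1P = (28, 18)
  2P = (18, 0)
  3P = (28, 11)
  4P = O

ord(P) = 4


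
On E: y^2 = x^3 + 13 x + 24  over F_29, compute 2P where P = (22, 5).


k = 2 = 10_2 (binary, LSB first: 01)
Double-and-add from P = (22, 5):
  bit 0 = 0: acc unchanged = O
  bit 1 = 1: acc = O + (9, 0) = (9, 0)

2P = (9, 0)


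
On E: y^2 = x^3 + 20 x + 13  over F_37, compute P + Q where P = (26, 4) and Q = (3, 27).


P != Q, so use the chord formula.
s = (y2 - y1) / (x2 - x1) = (23) / (14) mod 37 = 36
x3 = s^2 - x1 - x2 mod 37 = 36^2 - 26 - 3 = 9
y3 = s (x1 - x3) - y1 mod 37 = 36 * (26 - 9) - 4 = 16

P + Q = (9, 16)


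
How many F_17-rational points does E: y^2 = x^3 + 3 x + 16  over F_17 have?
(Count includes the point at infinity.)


For each x in F_17, count y with y^2 = x^3 + 3 x + 16 mod 17:
  x = 0: RHS = 16, y in [4, 13]  -> 2 point(s)
  x = 2: RHS = 13, y in [8, 9]  -> 2 point(s)
  x = 3: RHS = 1, y in [1, 16]  -> 2 point(s)
  x = 8: RHS = 8, y in [5, 12]  -> 2 point(s)
  x = 10: RHS = 9, y in [3, 14]  -> 2 point(s)
  x = 13: RHS = 8, y in [5, 12]  -> 2 point(s)
  x = 15: RHS = 2, y in [6, 11]  -> 2 point(s)
Affine points: 14. Add the point at infinity: total = 15.

#E(F_17) = 15


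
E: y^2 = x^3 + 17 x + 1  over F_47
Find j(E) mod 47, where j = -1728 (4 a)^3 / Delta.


Delta = -16(4 a^3 + 27 b^2) mod 47 = 36
-1728 * (4 a)^3 = -1728 * (4*17)^3 mod 47 = 22
j = 22 * 36^(-1) mod 47 = 45

j = 45 (mod 47)


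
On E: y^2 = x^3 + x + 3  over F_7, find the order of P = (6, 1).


Compute successive multiples of P until we hit O:
  1P = (6, 1)
  2P = (6, 6)
  3P = O

ord(P) = 3


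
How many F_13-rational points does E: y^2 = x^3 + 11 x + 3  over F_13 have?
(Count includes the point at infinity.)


For each x in F_13, count y with y^2 = x^3 + 11 x + 3 mod 13:
  x = 0: RHS = 3, y in [4, 9]  -> 2 point(s)
  x = 5: RHS = 1, y in [1, 12]  -> 2 point(s)
  x = 6: RHS = 12, y in [5, 8]  -> 2 point(s)
  x = 9: RHS = 12, y in [5, 8]  -> 2 point(s)
  x = 11: RHS = 12, y in [5, 8]  -> 2 point(s)
  x = 12: RHS = 4, y in [2, 11]  -> 2 point(s)
Affine points: 12. Add the point at infinity: total = 13.

#E(F_13) = 13


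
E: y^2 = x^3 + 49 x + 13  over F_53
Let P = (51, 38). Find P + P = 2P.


Doubling: s = (3 x1^2 + a) / (2 y1)
s = (3*51^2 + 49) / (2*38) mod 53 = 28
x3 = s^2 - 2 x1 mod 53 = 28^2 - 2*51 = 46
y3 = s (x1 - x3) - y1 mod 53 = 28 * (51 - 46) - 38 = 49

2P = (46, 49)


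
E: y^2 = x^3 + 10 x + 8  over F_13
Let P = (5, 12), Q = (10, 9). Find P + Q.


P != Q, so use the chord formula.
s = (y2 - y1) / (x2 - x1) = (10) / (5) mod 13 = 2
x3 = s^2 - x1 - x2 mod 13 = 2^2 - 5 - 10 = 2
y3 = s (x1 - x3) - y1 mod 13 = 2 * (5 - 2) - 12 = 7

P + Q = (2, 7)


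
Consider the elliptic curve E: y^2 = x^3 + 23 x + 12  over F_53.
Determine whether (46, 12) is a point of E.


Check whether y^2 = x^3 + 23 x + 12 (mod 53) for (x, y) = (46, 12).
LHS: y^2 = 12^2 mod 53 = 38
RHS: x^3 + 23 x + 12 = 46^3 + 23*46 + 12 mod 53 = 38
LHS = RHS

Yes, on the curve


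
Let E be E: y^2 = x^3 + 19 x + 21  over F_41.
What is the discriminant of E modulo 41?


4 a^3 + 27 b^2 = 4*19^3 + 27*21^2 = 27436 + 11907 = 39343
Delta = -16 * (39343) = -629488
Delta mod 41 = 26

Delta = 26 (mod 41)


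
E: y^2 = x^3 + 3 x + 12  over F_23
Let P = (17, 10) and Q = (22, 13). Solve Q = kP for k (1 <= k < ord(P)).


Enumerate multiples of P until we hit Q = (22, 13):
  1P = (17, 10)
  2P = (1, 19)
  3P = (9, 20)
  4P = (0, 9)
  5P = (22, 10)
  6P = (7, 13)
  7P = (3, 18)
  8P = (16, 19)
  9P = (2, 16)
  10P = (6, 4)
  11P = (6, 19)
  12P = (2, 7)
  13P = (16, 4)
  14P = (3, 5)
  15P = (7, 10)
  16P = (22, 13)
Match found at i = 16.

k = 16


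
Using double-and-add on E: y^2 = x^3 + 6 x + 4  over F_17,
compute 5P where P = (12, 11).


k = 5 = 101_2 (binary, LSB first: 101)
Double-and-add from P = (12, 11):
  bit 0 = 1: acc = O + (12, 11) = (12, 11)
  bit 1 = 0: acc unchanged = (12, 11)
  bit 2 = 1: acc = (12, 11) + (12, 11) = (12, 6)

5P = (12, 6)
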